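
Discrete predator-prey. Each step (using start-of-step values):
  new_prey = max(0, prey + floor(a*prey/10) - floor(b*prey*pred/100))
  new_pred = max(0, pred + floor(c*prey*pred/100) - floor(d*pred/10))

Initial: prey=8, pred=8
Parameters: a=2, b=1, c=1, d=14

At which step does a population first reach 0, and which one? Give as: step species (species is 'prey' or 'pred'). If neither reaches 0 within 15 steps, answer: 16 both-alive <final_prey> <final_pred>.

Step 1: prey: 8+1-0=9; pred: 8+0-11=0
First extinction: pred at step 1

Answer: 1 pred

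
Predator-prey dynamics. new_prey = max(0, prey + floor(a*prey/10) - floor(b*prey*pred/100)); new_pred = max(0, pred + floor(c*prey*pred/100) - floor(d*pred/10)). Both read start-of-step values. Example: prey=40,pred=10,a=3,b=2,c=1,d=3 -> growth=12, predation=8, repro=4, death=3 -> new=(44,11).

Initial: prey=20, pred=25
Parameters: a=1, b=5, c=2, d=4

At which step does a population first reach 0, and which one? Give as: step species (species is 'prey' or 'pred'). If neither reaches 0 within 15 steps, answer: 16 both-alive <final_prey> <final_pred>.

Answer: 1 prey

Derivation:
Step 1: prey: 20+2-25=0; pred: 25+10-10=25
First extinction: prey at step 1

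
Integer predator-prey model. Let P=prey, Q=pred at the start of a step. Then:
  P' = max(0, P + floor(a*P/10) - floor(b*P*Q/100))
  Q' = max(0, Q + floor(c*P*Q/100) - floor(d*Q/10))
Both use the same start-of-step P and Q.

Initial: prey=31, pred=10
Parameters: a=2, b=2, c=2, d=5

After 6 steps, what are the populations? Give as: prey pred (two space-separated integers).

Step 1: prey: 31+6-6=31; pred: 10+6-5=11
Step 2: prey: 31+6-6=31; pred: 11+6-5=12
Step 3: prey: 31+6-7=30; pred: 12+7-6=13
Step 4: prey: 30+6-7=29; pred: 13+7-6=14
Step 5: prey: 29+5-8=26; pred: 14+8-7=15
Step 6: prey: 26+5-7=24; pred: 15+7-7=15

Answer: 24 15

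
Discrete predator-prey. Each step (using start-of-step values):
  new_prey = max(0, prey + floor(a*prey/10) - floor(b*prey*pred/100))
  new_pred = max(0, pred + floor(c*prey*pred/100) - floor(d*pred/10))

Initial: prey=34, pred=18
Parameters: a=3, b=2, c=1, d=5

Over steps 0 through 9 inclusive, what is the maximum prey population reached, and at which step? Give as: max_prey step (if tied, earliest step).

Answer: 78 9

Derivation:
Step 1: prey: 34+10-12=32; pred: 18+6-9=15
Step 2: prey: 32+9-9=32; pred: 15+4-7=12
Step 3: prey: 32+9-7=34; pred: 12+3-6=9
Step 4: prey: 34+10-6=38; pred: 9+3-4=8
Step 5: prey: 38+11-6=43; pred: 8+3-4=7
Step 6: prey: 43+12-6=49; pred: 7+3-3=7
Step 7: prey: 49+14-6=57; pred: 7+3-3=7
Step 8: prey: 57+17-7=67; pred: 7+3-3=7
Step 9: prey: 67+20-9=78; pred: 7+4-3=8
Max prey = 78 at step 9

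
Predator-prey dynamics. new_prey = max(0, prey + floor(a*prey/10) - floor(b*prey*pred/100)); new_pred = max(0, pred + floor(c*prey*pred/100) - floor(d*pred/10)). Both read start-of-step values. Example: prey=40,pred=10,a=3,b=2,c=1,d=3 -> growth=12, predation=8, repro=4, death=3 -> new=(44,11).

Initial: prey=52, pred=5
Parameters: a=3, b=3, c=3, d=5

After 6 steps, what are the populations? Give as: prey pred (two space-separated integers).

Answer: 0 22

Derivation:
Step 1: prey: 52+15-7=60; pred: 5+7-2=10
Step 2: prey: 60+18-18=60; pred: 10+18-5=23
Step 3: prey: 60+18-41=37; pred: 23+41-11=53
Step 4: prey: 37+11-58=0; pred: 53+58-26=85
Step 5: prey: 0+0-0=0; pred: 85+0-42=43
Step 6: prey: 0+0-0=0; pred: 43+0-21=22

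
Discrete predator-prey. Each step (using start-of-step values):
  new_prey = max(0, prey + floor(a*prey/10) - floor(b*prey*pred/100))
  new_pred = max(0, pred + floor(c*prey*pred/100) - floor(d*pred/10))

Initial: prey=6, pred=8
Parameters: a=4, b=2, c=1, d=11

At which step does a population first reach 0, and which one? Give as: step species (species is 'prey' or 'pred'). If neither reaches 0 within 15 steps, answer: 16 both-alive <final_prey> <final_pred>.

Step 1: prey: 6+2-0=8; pred: 8+0-8=0
First extinction: pred at step 1

Answer: 1 pred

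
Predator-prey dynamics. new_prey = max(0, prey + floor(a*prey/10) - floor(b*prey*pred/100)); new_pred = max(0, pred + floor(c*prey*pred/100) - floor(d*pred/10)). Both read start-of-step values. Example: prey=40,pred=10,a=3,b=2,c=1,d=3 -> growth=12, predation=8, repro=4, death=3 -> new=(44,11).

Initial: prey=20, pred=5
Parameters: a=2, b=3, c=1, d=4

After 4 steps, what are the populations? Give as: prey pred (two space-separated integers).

Answer: 29 2

Derivation:
Step 1: prey: 20+4-3=21; pred: 5+1-2=4
Step 2: prey: 21+4-2=23; pred: 4+0-1=3
Step 3: prey: 23+4-2=25; pred: 3+0-1=2
Step 4: prey: 25+5-1=29; pred: 2+0-0=2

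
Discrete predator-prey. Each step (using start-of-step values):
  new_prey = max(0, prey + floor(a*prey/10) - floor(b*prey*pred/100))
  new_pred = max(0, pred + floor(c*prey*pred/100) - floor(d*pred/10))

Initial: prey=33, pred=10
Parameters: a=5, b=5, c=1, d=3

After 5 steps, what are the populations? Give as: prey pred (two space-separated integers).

Step 1: prey: 33+16-16=33; pred: 10+3-3=10
Step 2: prey: 33+16-16=33; pred: 10+3-3=10
Step 3: prey: 33+16-16=33; pred: 10+3-3=10
Step 4: prey: 33+16-16=33; pred: 10+3-3=10
Step 5: prey: 33+16-16=33; pred: 10+3-3=10

Answer: 33 10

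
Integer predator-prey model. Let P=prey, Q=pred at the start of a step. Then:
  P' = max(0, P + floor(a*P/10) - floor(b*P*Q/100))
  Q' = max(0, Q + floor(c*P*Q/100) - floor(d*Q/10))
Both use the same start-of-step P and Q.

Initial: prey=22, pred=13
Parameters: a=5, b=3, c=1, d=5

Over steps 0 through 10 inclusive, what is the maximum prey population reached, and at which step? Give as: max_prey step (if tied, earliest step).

Answer: 178 9

Derivation:
Step 1: prey: 22+11-8=25; pred: 13+2-6=9
Step 2: prey: 25+12-6=31; pred: 9+2-4=7
Step 3: prey: 31+15-6=40; pred: 7+2-3=6
Step 4: prey: 40+20-7=53; pred: 6+2-3=5
Step 5: prey: 53+26-7=72; pred: 5+2-2=5
Step 6: prey: 72+36-10=98; pred: 5+3-2=6
Step 7: prey: 98+49-17=130; pred: 6+5-3=8
Step 8: prey: 130+65-31=164; pred: 8+10-4=14
Step 9: prey: 164+82-68=178; pred: 14+22-7=29
Step 10: prey: 178+89-154=113; pred: 29+51-14=66
Max prey = 178 at step 9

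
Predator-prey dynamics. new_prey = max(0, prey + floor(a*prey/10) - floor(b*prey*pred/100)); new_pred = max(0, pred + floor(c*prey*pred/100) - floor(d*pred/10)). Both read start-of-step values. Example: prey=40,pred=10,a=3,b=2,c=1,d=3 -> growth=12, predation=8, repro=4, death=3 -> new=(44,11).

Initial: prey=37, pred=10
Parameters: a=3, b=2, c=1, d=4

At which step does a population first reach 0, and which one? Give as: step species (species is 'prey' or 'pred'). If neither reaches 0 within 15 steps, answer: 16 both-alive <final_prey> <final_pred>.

Step 1: prey: 37+11-7=41; pred: 10+3-4=9
Step 2: prey: 41+12-7=46; pred: 9+3-3=9
Step 3: prey: 46+13-8=51; pred: 9+4-3=10
Step 4: prey: 51+15-10=56; pred: 10+5-4=11
Step 5: prey: 56+16-12=60; pred: 11+6-4=13
Step 6: prey: 60+18-15=63; pred: 13+7-5=15
Step 7: prey: 63+18-18=63; pred: 15+9-6=18
Step 8: prey: 63+18-22=59; pred: 18+11-7=22
Step 9: prey: 59+17-25=51; pred: 22+12-8=26
Step 10: prey: 51+15-26=40; pred: 26+13-10=29
Step 11: prey: 40+12-23=29; pred: 29+11-11=29
Step 12: prey: 29+8-16=21; pred: 29+8-11=26
Step 13: prey: 21+6-10=17; pred: 26+5-10=21
Step 14: prey: 17+5-7=15; pred: 21+3-8=16
Step 15: prey: 15+4-4=15; pred: 16+2-6=12
No extinction within 15 steps

Answer: 16 both-alive 15 12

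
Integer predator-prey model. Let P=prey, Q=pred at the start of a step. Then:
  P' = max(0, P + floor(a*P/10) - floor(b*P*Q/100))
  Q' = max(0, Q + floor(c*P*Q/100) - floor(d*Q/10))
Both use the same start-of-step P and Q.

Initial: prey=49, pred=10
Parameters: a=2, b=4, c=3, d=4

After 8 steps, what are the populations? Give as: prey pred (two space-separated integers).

Answer: 0 4

Derivation:
Step 1: prey: 49+9-19=39; pred: 10+14-4=20
Step 2: prey: 39+7-31=15; pred: 20+23-8=35
Step 3: prey: 15+3-21=0; pred: 35+15-14=36
Step 4: prey: 0+0-0=0; pred: 36+0-14=22
Step 5: prey: 0+0-0=0; pred: 22+0-8=14
Step 6: prey: 0+0-0=0; pred: 14+0-5=9
Step 7: prey: 0+0-0=0; pred: 9+0-3=6
Step 8: prey: 0+0-0=0; pred: 6+0-2=4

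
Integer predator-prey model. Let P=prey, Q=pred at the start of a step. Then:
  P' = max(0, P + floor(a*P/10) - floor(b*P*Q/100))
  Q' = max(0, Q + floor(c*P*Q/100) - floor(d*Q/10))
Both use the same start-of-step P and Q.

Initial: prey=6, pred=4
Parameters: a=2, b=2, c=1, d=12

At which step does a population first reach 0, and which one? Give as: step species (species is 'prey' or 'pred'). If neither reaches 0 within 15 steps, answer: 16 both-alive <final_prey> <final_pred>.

Answer: 1 pred

Derivation:
Step 1: prey: 6+1-0=7; pred: 4+0-4=0
First extinction: pred at step 1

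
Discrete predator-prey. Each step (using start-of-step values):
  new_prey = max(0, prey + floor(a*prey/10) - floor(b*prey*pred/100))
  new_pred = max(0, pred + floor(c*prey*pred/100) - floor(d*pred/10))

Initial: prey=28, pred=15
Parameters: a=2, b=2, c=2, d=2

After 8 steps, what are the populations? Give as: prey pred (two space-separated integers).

Answer: 1 20

Derivation:
Step 1: prey: 28+5-8=25; pred: 15+8-3=20
Step 2: prey: 25+5-10=20; pred: 20+10-4=26
Step 3: prey: 20+4-10=14; pred: 26+10-5=31
Step 4: prey: 14+2-8=8; pred: 31+8-6=33
Step 5: prey: 8+1-5=4; pred: 33+5-6=32
Step 6: prey: 4+0-2=2; pred: 32+2-6=28
Step 7: prey: 2+0-1=1; pred: 28+1-5=24
Step 8: prey: 1+0-0=1; pred: 24+0-4=20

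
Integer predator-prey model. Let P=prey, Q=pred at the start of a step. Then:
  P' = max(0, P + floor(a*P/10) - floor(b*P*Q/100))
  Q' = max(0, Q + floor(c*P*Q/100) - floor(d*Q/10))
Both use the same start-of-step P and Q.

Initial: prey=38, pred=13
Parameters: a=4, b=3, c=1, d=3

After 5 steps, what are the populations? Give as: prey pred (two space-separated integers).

Step 1: prey: 38+15-14=39; pred: 13+4-3=14
Step 2: prey: 39+15-16=38; pred: 14+5-4=15
Step 3: prey: 38+15-17=36; pred: 15+5-4=16
Step 4: prey: 36+14-17=33; pred: 16+5-4=17
Step 5: prey: 33+13-16=30; pred: 17+5-5=17

Answer: 30 17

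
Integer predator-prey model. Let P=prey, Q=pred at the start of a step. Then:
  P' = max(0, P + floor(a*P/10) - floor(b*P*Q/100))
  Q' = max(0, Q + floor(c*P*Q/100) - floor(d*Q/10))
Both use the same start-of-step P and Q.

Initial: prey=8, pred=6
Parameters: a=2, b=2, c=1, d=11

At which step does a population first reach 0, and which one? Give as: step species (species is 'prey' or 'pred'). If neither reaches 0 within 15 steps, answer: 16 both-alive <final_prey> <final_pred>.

Answer: 1 pred

Derivation:
Step 1: prey: 8+1-0=9; pred: 6+0-6=0
First extinction: pred at step 1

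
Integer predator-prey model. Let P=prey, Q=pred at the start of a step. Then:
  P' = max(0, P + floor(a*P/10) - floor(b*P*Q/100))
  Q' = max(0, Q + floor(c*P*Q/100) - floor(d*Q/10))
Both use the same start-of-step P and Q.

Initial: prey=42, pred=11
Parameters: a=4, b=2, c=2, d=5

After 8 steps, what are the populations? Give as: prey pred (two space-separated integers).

Step 1: prey: 42+16-9=49; pred: 11+9-5=15
Step 2: prey: 49+19-14=54; pred: 15+14-7=22
Step 3: prey: 54+21-23=52; pred: 22+23-11=34
Step 4: prey: 52+20-35=37; pred: 34+35-17=52
Step 5: prey: 37+14-38=13; pred: 52+38-26=64
Step 6: prey: 13+5-16=2; pred: 64+16-32=48
Step 7: prey: 2+0-1=1; pred: 48+1-24=25
Step 8: prey: 1+0-0=1; pred: 25+0-12=13

Answer: 1 13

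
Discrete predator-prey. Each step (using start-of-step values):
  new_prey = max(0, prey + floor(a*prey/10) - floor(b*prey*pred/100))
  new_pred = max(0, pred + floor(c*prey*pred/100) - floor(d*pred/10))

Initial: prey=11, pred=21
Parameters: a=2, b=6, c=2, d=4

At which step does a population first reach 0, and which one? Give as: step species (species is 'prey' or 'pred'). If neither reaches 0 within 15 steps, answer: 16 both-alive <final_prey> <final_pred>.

Step 1: prey: 11+2-13=0; pred: 21+4-8=17
First extinction: prey at step 1

Answer: 1 prey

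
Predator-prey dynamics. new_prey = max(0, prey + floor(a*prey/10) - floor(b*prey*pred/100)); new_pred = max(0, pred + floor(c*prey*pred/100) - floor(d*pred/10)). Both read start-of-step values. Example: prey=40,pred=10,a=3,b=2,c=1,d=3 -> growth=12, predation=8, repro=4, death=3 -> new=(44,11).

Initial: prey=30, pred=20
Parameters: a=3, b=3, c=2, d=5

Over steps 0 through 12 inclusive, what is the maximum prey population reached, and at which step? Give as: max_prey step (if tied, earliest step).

Answer: 37 12

Derivation:
Step 1: prey: 30+9-18=21; pred: 20+12-10=22
Step 2: prey: 21+6-13=14; pred: 22+9-11=20
Step 3: prey: 14+4-8=10; pred: 20+5-10=15
Step 4: prey: 10+3-4=9; pred: 15+3-7=11
Step 5: prey: 9+2-2=9; pred: 11+1-5=7
Step 6: prey: 9+2-1=10; pred: 7+1-3=5
Step 7: prey: 10+3-1=12; pred: 5+1-2=4
Step 8: prey: 12+3-1=14; pred: 4+0-2=2
Step 9: prey: 14+4-0=18; pred: 2+0-1=1
Step 10: prey: 18+5-0=23; pred: 1+0-0=1
Step 11: prey: 23+6-0=29; pred: 1+0-0=1
Step 12: prey: 29+8-0=37; pred: 1+0-0=1
Max prey = 37 at step 12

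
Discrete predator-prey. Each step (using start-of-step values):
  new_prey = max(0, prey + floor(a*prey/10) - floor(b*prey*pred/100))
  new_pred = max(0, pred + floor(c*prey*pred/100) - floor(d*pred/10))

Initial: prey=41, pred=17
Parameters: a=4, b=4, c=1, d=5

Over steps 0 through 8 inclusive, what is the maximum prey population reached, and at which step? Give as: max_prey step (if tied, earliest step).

Answer: 58 8

Derivation:
Step 1: prey: 41+16-27=30; pred: 17+6-8=15
Step 2: prey: 30+12-18=24; pred: 15+4-7=12
Step 3: prey: 24+9-11=22; pred: 12+2-6=8
Step 4: prey: 22+8-7=23; pred: 8+1-4=5
Step 5: prey: 23+9-4=28; pred: 5+1-2=4
Step 6: prey: 28+11-4=35; pred: 4+1-2=3
Step 7: prey: 35+14-4=45; pred: 3+1-1=3
Step 8: prey: 45+18-5=58; pred: 3+1-1=3
Max prey = 58 at step 8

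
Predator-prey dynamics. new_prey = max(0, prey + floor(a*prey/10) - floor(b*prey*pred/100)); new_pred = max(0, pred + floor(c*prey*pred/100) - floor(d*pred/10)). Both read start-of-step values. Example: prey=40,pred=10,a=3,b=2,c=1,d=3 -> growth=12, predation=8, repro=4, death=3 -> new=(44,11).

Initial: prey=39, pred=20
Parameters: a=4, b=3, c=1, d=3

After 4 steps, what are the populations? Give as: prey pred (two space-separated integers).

Step 1: prey: 39+15-23=31; pred: 20+7-6=21
Step 2: prey: 31+12-19=24; pred: 21+6-6=21
Step 3: prey: 24+9-15=18; pred: 21+5-6=20
Step 4: prey: 18+7-10=15; pred: 20+3-6=17

Answer: 15 17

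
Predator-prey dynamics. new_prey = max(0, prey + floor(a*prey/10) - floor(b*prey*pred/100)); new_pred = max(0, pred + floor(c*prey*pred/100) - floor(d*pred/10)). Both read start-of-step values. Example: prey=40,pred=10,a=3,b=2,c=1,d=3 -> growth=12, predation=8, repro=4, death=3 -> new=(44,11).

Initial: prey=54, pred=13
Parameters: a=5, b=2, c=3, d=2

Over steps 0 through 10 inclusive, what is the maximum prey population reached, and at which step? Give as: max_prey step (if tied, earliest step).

Step 1: prey: 54+27-14=67; pred: 13+21-2=32
Step 2: prey: 67+33-42=58; pred: 32+64-6=90
Step 3: prey: 58+29-104=0; pred: 90+156-18=228
Step 4: prey: 0+0-0=0; pred: 228+0-45=183
Step 5: prey: 0+0-0=0; pred: 183+0-36=147
Step 6: prey: 0+0-0=0; pred: 147+0-29=118
Step 7: prey: 0+0-0=0; pred: 118+0-23=95
Step 8: prey: 0+0-0=0; pred: 95+0-19=76
Step 9: prey: 0+0-0=0; pred: 76+0-15=61
Step 10: prey: 0+0-0=0; pred: 61+0-12=49
Max prey = 67 at step 1

Answer: 67 1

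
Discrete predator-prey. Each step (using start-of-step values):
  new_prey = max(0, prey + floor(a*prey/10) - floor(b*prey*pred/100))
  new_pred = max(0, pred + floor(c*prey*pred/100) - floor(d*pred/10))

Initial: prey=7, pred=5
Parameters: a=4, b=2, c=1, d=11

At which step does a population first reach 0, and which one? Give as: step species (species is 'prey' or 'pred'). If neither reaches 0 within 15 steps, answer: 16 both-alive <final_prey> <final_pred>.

Answer: 1 pred

Derivation:
Step 1: prey: 7+2-0=9; pred: 5+0-5=0
First extinction: pred at step 1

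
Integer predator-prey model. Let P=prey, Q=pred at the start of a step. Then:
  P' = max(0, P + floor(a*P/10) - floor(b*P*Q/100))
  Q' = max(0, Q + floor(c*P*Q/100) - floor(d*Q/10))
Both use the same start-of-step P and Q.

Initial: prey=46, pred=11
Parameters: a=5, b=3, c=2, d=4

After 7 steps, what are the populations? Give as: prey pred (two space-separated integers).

Step 1: prey: 46+23-15=54; pred: 11+10-4=17
Step 2: prey: 54+27-27=54; pred: 17+18-6=29
Step 3: prey: 54+27-46=35; pred: 29+31-11=49
Step 4: prey: 35+17-51=1; pred: 49+34-19=64
Step 5: prey: 1+0-1=0; pred: 64+1-25=40
Step 6: prey: 0+0-0=0; pred: 40+0-16=24
Step 7: prey: 0+0-0=0; pred: 24+0-9=15

Answer: 0 15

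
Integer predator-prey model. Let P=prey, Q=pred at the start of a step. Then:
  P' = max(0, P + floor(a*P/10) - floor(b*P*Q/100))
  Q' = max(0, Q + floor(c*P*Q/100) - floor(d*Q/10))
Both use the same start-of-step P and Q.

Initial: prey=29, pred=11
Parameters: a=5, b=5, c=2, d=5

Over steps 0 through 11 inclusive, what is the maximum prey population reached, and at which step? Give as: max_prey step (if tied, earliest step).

Step 1: prey: 29+14-15=28; pred: 11+6-5=12
Step 2: prey: 28+14-16=26; pred: 12+6-6=12
Step 3: prey: 26+13-15=24; pred: 12+6-6=12
Step 4: prey: 24+12-14=22; pred: 12+5-6=11
Step 5: prey: 22+11-12=21; pred: 11+4-5=10
Step 6: prey: 21+10-10=21; pred: 10+4-5=9
Step 7: prey: 21+10-9=22; pred: 9+3-4=8
Step 8: prey: 22+11-8=25; pred: 8+3-4=7
Step 9: prey: 25+12-8=29; pred: 7+3-3=7
Step 10: prey: 29+14-10=33; pred: 7+4-3=8
Step 11: prey: 33+16-13=36; pred: 8+5-4=9
Max prey = 36 at step 11

Answer: 36 11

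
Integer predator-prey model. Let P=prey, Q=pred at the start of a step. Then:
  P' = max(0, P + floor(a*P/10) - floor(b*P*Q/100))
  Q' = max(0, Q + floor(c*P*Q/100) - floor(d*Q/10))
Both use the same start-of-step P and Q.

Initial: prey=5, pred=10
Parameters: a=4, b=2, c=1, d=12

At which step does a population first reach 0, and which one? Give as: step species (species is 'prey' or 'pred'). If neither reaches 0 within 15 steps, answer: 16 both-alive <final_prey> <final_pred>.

Answer: 1 pred

Derivation:
Step 1: prey: 5+2-1=6; pred: 10+0-12=0
First extinction: pred at step 1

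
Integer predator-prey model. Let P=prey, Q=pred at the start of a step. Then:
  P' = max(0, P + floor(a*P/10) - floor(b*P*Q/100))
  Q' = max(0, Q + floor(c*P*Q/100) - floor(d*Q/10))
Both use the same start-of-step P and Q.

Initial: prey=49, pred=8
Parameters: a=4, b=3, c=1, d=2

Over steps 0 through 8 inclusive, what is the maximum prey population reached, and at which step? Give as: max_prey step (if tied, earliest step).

Answer: 62 2

Derivation:
Step 1: prey: 49+19-11=57; pred: 8+3-1=10
Step 2: prey: 57+22-17=62; pred: 10+5-2=13
Step 3: prey: 62+24-24=62; pred: 13+8-2=19
Step 4: prey: 62+24-35=51; pred: 19+11-3=27
Step 5: prey: 51+20-41=30; pred: 27+13-5=35
Step 6: prey: 30+12-31=11; pred: 35+10-7=38
Step 7: prey: 11+4-12=3; pred: 38+4-7=35
Step 8: prey: 3+1-3=1; pred: 35+1-7=29
Max prey = 62 at step 2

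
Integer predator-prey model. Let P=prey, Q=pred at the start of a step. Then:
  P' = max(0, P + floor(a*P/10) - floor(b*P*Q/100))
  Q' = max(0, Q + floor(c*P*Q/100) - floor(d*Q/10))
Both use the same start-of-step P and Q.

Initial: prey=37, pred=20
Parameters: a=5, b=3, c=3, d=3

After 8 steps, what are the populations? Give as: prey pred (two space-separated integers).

Answer: 0 12

Derivation:
Step 1: prey: 37+18-22=33; pred: 20+22-6=36
Step 2: prey: 33+16-35=14; pred: 36+35-10=61
Step 3: prey: 14+7-25=0; pred: 61+25-18=68
Step 4: prey: 0+0-0=0; pred: 68+0-20=48
Step 5: prey: 0+0-0=0; pred: 48+0-14=34
Step 6: prey: 0+0-0=0; pred: 34+0-10=24
Step 7: prey: 0+0-0=0; pred: 24+0-7=17
Step 8: prey: 0+0-0=0; pred: 17+0-5=12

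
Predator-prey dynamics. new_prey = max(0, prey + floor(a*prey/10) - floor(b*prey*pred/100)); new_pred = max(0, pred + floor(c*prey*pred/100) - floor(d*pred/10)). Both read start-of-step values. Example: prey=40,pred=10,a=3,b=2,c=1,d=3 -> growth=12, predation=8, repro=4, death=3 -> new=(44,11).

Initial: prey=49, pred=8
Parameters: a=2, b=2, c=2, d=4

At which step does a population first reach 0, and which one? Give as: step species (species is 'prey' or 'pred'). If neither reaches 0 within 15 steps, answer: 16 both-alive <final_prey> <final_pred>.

Answer: 16 both-alive 1 2

Derivation:
Step 1: prey: 49+9-7=51; pred: 8+7-3=12
Step 2: prey: 51+10-12=49; pred: 12+12-4=20
Step 3: prey: 49+9-19=39; pred: 20+19-8=31
Step 4: prey: 39+7-24=22; pred: 31+24-12=43
Step 5: prey: 22+4-18=8; pred: 43+18-17=44
Step 6: prey: 8+1-7=2; pred: 44+7-17=34
Step 7: prey: 2+0-1=1; pred: 34+1-13=22
Step 8: prey: 1+0-0=1; pred: 22+0-8=14
Step 9: prey: 1+0-0=1; pred: 14+0-5=9
Step 10: prey: 1+0-0=1; pred: 9+0-3=6
Step 11: prey: 1+0-0=1; pred: 6+0-2=4
Step 12: prey: 1+0-0=1; pred: 4+0-1=3
Step 13: prey: 1+0-0=1; pred: 3+0-1=2
Step 14: prey: 1+0-0=1; pred: 2+0-0=2
Steps 15-15: state stable at prey=1, pred=2 (no change)
No extinction within 15 steps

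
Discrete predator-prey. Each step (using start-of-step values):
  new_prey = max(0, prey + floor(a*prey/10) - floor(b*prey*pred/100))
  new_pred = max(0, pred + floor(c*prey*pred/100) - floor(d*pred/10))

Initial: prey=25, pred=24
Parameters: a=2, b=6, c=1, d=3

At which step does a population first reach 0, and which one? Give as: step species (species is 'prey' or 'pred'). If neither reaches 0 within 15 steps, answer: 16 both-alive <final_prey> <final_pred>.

Step 1: prey: 25+5-36=0; pred: 24+6-7=23
First extinction: prey at step 1

Answer: 1 prey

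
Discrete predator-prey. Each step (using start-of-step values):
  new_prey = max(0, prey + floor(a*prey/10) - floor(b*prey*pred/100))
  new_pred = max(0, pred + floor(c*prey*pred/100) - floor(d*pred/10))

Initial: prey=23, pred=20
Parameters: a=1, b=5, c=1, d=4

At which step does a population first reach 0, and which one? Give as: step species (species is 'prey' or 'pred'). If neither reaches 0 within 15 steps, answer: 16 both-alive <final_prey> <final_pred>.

Step 1: prey: 23+2-23=2; pred: 20+4-8=16
Step 2: prey: 2+0-1=1; pred: 16+0-6=10
Step 3: prey: 1+0-0=1; pred: 10+0-4=6
Step 4: prey: 1+0-0=1; pred: 6+0-2=4
Step 5: prey: 1+0-0=1; pred: 4+0-1=3
Step 6: prey: 1+0-0=1; pred: 3+0-1=2
Step 7: prey: 1+0-0=1; pred: 2+0-0=2
Steps 8-15: state stable at prey=1, pred=2 (no change)
No extinction within 15 steps

Answer: 16 both-alive 1 2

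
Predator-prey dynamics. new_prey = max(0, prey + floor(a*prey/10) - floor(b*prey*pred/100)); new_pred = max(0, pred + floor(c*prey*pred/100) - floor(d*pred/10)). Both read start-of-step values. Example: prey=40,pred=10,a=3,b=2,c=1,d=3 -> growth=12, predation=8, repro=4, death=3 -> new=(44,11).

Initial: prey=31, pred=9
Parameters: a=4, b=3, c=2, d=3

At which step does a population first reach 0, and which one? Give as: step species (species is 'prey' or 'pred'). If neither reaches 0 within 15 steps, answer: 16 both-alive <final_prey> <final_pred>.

Answer: 16 both-alive 1 3

Derivation:
Step 1: prey: 31+12-8=35; pred: 9+5-2=12
Step 2: prey: 35+14-12=37; pred: 12+8-3=17
Step 3: prey: 37+14-18=33; pred: 17+12-5=24
Step 4: prey: 33+13-23=23; pred: 24+15-7=32
Step 5: prey: 23+9-22=10; pred: 32+14-9=37
Step 6: prey: 10+4-11=3; pred: 37+7-11=33
Step 7: prey: 3+1-2=2; pred: 33+1-9=25
Step 8: prey: 2+0-1=1; pred: 25+1-7=19
Step 9: prey: 1+0-0=1; pred: 19+0-5=14
Step 10: prey: 1+0-0=1; pred: 14+0-4=10
Step 11: prey: 1+0-0=1; pred: 10+0-3=7
Step 12: prey: 1+0-0=1; pred: 7+0-2=5
Step 13: prey: 1+0-0=1; pred: 5+0-1=4
Step 14: prey: 1+0-0=1; pred: 4+0-1=3
Step 15: prey: 1+0-0=1; pred: 3+0-0=3
No extinction within 15 steps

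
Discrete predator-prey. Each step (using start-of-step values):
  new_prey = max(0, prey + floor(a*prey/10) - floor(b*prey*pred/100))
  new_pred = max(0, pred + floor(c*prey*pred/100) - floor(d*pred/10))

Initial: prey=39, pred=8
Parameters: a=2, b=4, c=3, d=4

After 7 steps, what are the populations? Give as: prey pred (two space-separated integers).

Answer: 1 6

Derivation:
Step 1: prey: 39+7-12=34; pred: 8+9-3=14
Step 2: prey: 34+6-19=21; pred: 14+14-5=23
Step 3: prey: 21+4-19=6; pred: 23+14-9=28
Step 4: prey: 6+1-6=1; pred: 28+5-11=22
Step 5: prey: 1+0-0=1; pred: 22+0-8=14
Step 6: prey: 1+0-0=1; pred: 14+0-5=9
Step 7: prey: 1+0-0=1; pred: 9+0-3=6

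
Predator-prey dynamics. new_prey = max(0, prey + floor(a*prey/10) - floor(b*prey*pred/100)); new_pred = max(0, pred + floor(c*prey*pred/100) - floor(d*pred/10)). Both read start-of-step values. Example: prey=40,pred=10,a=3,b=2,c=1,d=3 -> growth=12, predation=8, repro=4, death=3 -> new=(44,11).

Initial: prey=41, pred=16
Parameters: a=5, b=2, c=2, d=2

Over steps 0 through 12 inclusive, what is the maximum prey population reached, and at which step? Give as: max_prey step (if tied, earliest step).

Answer: 48 1

Derivation:
Step 1: prey: 41+20-13=48; pred: 16+13-3=26
Step 2: prey: 48+24-24=48; pred: 26+24-5=45
Step 3: prey: 48+24-43=29; pred: 45+43-9=79
Step 4: prey: 29+14-45=0; pred: 79+45-15=109
Step 5: prey: 0+0-0=0; pred: 109+0-21=88
Step 6: prey: 0+0-0=0; pred: 88+0-17=71
Step 7: prey: 0+0-0=0; pred: 71+0-14=57
Step 8: prey: 0+0-0=0; pred: 57+0-11=46
Step 9: prey: 0+0-0=0; pred: 46+0-9=37
Step 10: prey: 0+0-0=0; pred: 37+0-7=30
Step 11: prey: 0+0-0=0; pred: 30+0-6=24
Step 12: prey: 0+0-0=0; pred: 24+0-4=20
Max prey = 48 at step 1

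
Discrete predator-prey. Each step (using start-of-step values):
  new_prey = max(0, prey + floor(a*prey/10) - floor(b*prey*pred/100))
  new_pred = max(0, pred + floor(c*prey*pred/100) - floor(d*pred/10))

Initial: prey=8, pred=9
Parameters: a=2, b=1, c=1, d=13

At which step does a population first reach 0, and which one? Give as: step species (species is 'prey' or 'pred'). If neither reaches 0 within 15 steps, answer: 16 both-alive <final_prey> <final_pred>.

Answer: 1 pred

Derivation:
Step 1: prey: 8+1-0=9; pred: 9+0-11=0
First extinction: pred at step 1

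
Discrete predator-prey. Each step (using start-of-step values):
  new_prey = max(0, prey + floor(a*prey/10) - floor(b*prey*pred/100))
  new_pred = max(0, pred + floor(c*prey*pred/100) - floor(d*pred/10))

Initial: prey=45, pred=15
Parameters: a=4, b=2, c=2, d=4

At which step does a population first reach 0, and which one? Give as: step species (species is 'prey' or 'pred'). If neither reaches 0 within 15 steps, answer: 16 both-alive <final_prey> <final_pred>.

Answer: 5 prey

Derivation:
Step 1: prey: 45+18-13=50; pred: 15+13-6=22
Step 2: prey: 50+20-22=48; pred: 22+22-8=36
Step 3: prey: 48+19-34=33; pred: 36+34-14=56
Step 4: prey: 33+13-36=10; pred: 56+36-22=70
Step 5: prey: 10+4-14=0; pred: 70+14-28=56
First extinction: prey at step 5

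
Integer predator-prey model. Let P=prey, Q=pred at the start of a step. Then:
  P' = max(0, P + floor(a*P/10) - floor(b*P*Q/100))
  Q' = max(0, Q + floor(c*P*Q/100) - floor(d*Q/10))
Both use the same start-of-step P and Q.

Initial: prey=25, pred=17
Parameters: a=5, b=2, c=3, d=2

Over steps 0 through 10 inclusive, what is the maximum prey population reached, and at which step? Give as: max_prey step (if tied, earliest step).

Step 1: prey: 25+12-8=29; pred: 17+12-3=26
Step 2: prey: 29+14-15=28; pred: 26+22-5=43
Step 3: prey: 28+14-24=18; pred: 43+36-8=71
Step 4: prey: 18+9-25=2; pred: 71+38-14=95
Step 5: prey: 2+1-3=0; pred: 95+5-19=81
Step 6: prey: 0+0-0=0; pred: 81+0-16=65
Step 7: prey: 0+0-0=0; pred: 65+0-13=52
Step 8: prey: 0+0-0=0; pred: 52+0-10=42
Step 9: prey: 0+0-0=0; pred: 42+0-8=34
Step 10: prey: 0+0-0=0; pred: 34+0-6=28
Max prey = 29 at step 1

Answer: 29 1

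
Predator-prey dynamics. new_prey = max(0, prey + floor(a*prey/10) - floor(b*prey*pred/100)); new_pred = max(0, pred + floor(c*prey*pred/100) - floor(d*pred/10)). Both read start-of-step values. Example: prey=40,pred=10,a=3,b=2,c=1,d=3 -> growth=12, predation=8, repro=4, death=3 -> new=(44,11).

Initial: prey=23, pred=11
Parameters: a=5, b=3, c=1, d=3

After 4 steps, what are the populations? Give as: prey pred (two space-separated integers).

Step 1: prey: 23+11-7=27; pred: 11+2-3=10
Step 2: prey: 27+13-8=32; pred: 10+2-3=9
Step 3: prey: 32+16-8=40; pred: 9+2-2=9
Step 4: prey: 40+20-10=50; pred: 9+3-2=10

Answer: 50 10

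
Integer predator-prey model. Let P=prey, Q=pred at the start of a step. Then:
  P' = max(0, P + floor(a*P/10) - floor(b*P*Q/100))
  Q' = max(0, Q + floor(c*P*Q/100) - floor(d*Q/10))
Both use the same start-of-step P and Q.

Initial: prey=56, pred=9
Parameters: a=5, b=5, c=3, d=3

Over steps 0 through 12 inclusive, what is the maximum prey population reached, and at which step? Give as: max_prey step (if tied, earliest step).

Answer: 59 1

Derivation:
Step 1: prey: 56+28-25=59; pred: 9+15-2=22
Step 2: prey: 59+29-64=24; pred: 22+38-6=54
Step 3: prey: 24+12-64=0; pred: 54+38-16=76
Step 4: prey: 0+0-0=0; pred: 76+0-22=54
Step 5: prey: 0+0-0=0; pred: 54+0-16=38
Step 6: prey: 0+0-0=0; pred: 38+0-11=27
Step 7: prey: 0+0-0=0; pred: 27+0-8=19
Step 8: prey: 0+0-0=0; pred: 19+0-5=14
Step 9: prey: 0+0-0=0; pred: 14+0-4=10
Step 10: prey: 0+0-0=0; pred: 10+0-3=7
Step 11: prey: 0+0-0=0; pred: 7+0-2=5
Step 12: prey: 0+0-0=0; pred: 5+0-1=4
Max prey = 59 at step 1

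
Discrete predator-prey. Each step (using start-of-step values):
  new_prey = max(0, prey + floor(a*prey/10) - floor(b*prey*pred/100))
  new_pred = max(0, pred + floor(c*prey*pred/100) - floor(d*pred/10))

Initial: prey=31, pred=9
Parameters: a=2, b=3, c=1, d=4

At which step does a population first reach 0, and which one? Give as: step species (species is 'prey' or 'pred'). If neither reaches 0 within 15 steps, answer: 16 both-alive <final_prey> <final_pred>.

Step 1: prey: 31+6-8=29; pred: 9+2-3=8
Step 2: prey: 29+5-6=28; pred: 8+2-3=7
Step 3: prey: 28+5-5=28; pred: 7+1-2=6
Step 4: prey: 28+5-5=28; pred: 6+1-2=5
Step 5: prey: 28+5-4=29; pred: 5+1-2=4
Step 6: prey: 29+5-3=31; pred: 4+1-1=4
Step 7: prey: 31+6-3=34; pred: 4+1-1=4
Step 8: prey: 34+6-4=36; pred: 4+1-1=4
Step 9: prey: 36+7-4=39; pred: 4+1-1=4
Step 10: prey: 39+7-4=42; pred: 4+1-1=4
Step 11: prey: 42+8-5=45; pred: 4+1-1=4
Step 12: prey: 45+9-5=49; pred: 4+1-1=4
Step 13: prey: 49+9-5=53; pred: 4+1-1=4
Step 14: prey: 53+10-6=57; pred: 4+2-1=5
Step 15: prey: 57+11-8=60; pred: 5+2-2=5
No extinction within 15 steps

Answer: 16 both-alive 60 5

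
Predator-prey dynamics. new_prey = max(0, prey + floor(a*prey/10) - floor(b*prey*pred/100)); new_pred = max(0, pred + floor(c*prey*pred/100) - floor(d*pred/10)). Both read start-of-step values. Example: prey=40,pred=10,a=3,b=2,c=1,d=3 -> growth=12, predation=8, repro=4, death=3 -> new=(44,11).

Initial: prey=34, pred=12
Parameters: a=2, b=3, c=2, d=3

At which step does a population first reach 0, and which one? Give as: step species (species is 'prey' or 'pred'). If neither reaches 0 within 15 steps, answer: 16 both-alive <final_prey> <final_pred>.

Answer: 16 both-alive 2 3

Derivation:
Step 1: prey: 34+6-12=28; pred: 12+8-3=17
Step 2: prey: 28+5-14=19; pred: 17+9-5=21
Step 3: prey: 19+3-11=11; pred: 21+7-6=22
Step 4: prey: 11+2-7=6; pred: 22+4-6=20
Step 5: prey: 6+1-3=4; pred: 20+2-6=16
Step 6: prey: 4+0-1=3; pred: 16+1-4=13
Step 7: prey: 3+0-1=2; pred: 13+0-3=10
Step 8: prey: 2+0-0=2; pred: 10+0-3=7
Step 9: prey: 2+0-0=2; pred: 7+0-2=5
Step 10: prey: 2+0-0=2; pred: 5+0-1=4
Step 11: prey: 2+0-0=2; pred: 4+0-1=3
Step 12: prey: 2+0-0=2; pred: 3+0-0=3
Steps 13-15: state stable at prey=2, pred=3 (no change)
No extinction within 15 steps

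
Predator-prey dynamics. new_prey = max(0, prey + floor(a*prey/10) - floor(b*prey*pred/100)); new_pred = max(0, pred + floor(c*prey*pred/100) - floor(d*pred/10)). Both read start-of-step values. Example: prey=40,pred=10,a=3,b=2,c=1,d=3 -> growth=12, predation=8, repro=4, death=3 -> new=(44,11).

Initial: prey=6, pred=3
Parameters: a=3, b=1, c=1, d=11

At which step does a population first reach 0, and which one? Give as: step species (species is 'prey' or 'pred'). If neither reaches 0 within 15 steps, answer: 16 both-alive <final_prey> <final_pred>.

Answer: 1 pred

Derivation:
Step 1: prey: 6+1-0=7; pred: 3+0-3=0
First extinction: pred at step 1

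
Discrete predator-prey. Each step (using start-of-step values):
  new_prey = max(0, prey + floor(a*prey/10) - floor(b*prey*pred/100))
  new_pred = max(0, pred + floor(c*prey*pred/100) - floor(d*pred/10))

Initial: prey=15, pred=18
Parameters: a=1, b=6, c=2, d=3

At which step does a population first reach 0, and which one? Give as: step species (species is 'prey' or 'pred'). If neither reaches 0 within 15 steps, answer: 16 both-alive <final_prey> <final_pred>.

Step 1: prey: 15+1-16=0; pred: 18+5-5=18
First extinction: prey at step 1

Answer: 1 prey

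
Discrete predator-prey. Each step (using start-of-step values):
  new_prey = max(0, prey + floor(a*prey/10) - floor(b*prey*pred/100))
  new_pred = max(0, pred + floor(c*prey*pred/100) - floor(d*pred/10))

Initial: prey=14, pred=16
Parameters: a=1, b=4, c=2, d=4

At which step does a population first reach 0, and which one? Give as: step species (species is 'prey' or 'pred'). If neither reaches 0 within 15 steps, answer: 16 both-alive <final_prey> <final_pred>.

Answer: 16 both-alive 3 2

Derivation:
Step 1: prey: 14+1-8=7; pred: 16+4-6=14
Step 2: prey: 7+0-3=4; pred: 14+1-5=10
Step 3: prey: 4+0-1=3; pred: 10+0-4=6
Step 4: prey: 3+0-0=3; pred: 6+0-2=4
Step 5: prey: 3+0-0=3; pred: 4+0-1=3
Step 6: prey: 3+0-0=3; pred: 3+0-1=2
Step 7: prey: 3+0-0=3; pred: 2+0-0=2
Steps 8-15: state stable at prey=3, pred=2 (no change)
No extinction within 15 steps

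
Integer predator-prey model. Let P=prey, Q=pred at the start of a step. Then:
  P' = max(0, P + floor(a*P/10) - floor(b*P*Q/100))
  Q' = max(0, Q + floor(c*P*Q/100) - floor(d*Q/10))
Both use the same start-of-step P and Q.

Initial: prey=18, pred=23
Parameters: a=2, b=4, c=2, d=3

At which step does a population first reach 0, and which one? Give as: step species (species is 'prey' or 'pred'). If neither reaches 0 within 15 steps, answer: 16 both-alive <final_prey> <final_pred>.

Answer: 16 both-alive 1 3

Derivation:
Step 1: prey: 18+3-16=5; pred: 23+8-6=25
Step 2: prey: 5+1-5=1; pred: 25+2-7=20
Step 3: prey: 1+0-0=1; pred: 20+0-6=14
Step 4: prey: 1+0-0=1; pred: 14+0-4=10
Step 5: prey: 1+0-0=1; pred: 10+0-3=7
Step 6: prey: 1+0-0=1; pred: 7+0-2=5
Step 7: prey: 1+0-0=1; pred: 5+0-1=4
Step 8: prey: 1+0-0=1; pred: 4+0-1=3
Step 9: prey: 1+0-0=1; pred: 3+0-0=3
Steps 10-15: state stable at prey=1, pred=3 (no change)
No extinction within 15 steps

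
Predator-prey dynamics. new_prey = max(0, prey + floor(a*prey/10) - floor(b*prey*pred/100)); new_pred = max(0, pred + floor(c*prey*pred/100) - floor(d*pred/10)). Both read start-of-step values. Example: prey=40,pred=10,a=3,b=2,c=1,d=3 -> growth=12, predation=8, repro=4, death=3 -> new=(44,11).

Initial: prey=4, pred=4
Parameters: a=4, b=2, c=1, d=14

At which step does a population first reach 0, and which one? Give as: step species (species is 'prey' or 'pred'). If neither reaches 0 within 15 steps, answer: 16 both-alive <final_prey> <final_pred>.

Step 1: prey: 4+1-0=5; pred: 4+0-5=0
First extinction: pred at step 1

Answer: 1 pred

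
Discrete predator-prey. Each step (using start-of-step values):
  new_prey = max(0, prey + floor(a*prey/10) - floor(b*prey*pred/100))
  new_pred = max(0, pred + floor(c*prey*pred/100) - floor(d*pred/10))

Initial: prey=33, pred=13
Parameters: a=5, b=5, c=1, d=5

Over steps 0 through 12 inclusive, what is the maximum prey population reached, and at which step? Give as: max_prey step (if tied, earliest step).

Step 1: prey: 33+16-21=28; pred: 13+4-6=11
Step 2: prey: 28+14-15=27; pred: 11+3-5=9
Step 3: prey: 27+13-12=28; pred: 9+2-4=7
Step 4: prey: 28+14-9=33; pred: 7+1-3=5
Step 5: prey: 33+16-8=41; pred: 5+1-2=4
Step 6: prey: 41+20-8=53; pred: 4+1-2=3
Step 7: prey: 53+26-7=72; pred: 3+1-1=3
Step 8: prey: 72+36-10=98; pred: 3+2-1=4
Step 9: prey: 98+49-19=128; pred: 4+3-2=5
Step 10: prey: 128+64-32=160; pred: 5+6-2=9
Step 11: prey: 160+80-72=168; pred: 9+14-4=19
Step 12: prey: 168+84-159=93; pred: 19+31-9=41
Max prey = 168 at step 11

Answer: 168 11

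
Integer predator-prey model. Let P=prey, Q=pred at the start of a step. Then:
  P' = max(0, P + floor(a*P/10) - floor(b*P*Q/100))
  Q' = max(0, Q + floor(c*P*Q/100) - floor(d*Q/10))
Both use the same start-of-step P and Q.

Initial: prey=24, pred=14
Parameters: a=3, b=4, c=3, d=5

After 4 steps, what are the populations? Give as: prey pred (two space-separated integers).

Step 1: prey: 24+7-13=18; pred: 14+10-7=17
Step 2: prey: 18+5-12=11; pred: 17+9-8=18
Step 3: prey: 11+3-7=7; pred: 18+5-9=14
Step 4: prey: 7+2-3=6; pred: 14+2-7=9

Answer: 6 9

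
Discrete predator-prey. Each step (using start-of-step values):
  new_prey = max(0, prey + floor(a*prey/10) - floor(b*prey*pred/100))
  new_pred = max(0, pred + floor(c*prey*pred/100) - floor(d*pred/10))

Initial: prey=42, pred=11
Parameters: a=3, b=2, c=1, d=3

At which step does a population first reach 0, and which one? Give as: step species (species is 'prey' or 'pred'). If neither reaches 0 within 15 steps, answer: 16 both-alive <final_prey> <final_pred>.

Answer: 16 both-alive 13 8

Derivation:
Step 1: prey: 42+12-9=45; pred: 11+4-3=12
Step 2: prey: 45+13-10=48; pred: 12+5-3=14
Step 3: prey: 48+14-13=49; pred: 14+6-4=16
Step 4: prey: 49+14-15=48; pred: 16+7-4=19
Step 5: prey: 48+14-18=44; pred: 19+9-5=23
Step 6: prey: 44+13-20=37; pred: 23+10-6=27
Step 7: prey: 37+11-19=29; pred: 27+9-8=28
Step 8: prey: 29+8-16=21; pred: 28+8-8=28
Step 9: prey: 21+6-11=16; pred: 28+5-8=25
Step 10: prey: 16+4-8=12; pred: 25+4-7=22
Step 11: prey: 12+3-5=10; pred: 22+2-6=18
Step 12: prey: 10+3-3=10; pred: 18+1-5=14
Step 13: prey: 10+3-2=11; pred: 14+1-4=11
Step 14: prey: 11+3-2=12; pred: 11+1-3=9
Step 15: prey: 12+3-2=13; pred: 9+1-2=8
No extinction within 15 steps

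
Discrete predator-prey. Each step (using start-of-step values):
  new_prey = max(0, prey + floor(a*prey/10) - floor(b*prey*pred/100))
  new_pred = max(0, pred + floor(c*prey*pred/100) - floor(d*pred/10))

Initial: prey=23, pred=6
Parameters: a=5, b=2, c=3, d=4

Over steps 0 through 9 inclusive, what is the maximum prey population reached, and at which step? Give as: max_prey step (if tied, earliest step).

Answer: 57 4

Derivation:
Step 1: prey: 23+11-2=32; pred: 6+4-2=8
Step 2: prey: 32+16-5=43; pred: 8+7-3=12
Step 3: prey: 43+21-10=54; pred: 12+15-4=23
Step 4: prey: 54+27-24=57; pred: 23+37-9=51
Step 5: prey: 57+28-58=27; pred: 51+87-20=118
Step 6: prey: 27+13-63=0; pred: 118+95-47=166
Step 7: prey: 0+0-0=0; pred: 166+0-66=100
Step 8: prey: 0+0-0=0; pred: 100+0-40=60
Step 9: prey: 0+0-0=0; pred: 60+0-24=36
Max prey = 57 at step 4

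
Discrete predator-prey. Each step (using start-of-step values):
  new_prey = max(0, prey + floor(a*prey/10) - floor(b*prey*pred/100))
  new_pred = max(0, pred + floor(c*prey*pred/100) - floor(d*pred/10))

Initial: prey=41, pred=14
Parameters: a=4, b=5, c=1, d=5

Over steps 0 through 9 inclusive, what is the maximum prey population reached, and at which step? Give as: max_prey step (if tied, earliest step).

Step 1: prey: 41+16-28=29; pred: 14+5-7=12
Step 2: prey: 29+11-17=23; pred: 12+3-6=9
Step 3: prey: 23+9-10=22; pred: 9+2-4=7
Step 4: prey: 22+8-7=23; pred: 7+1-3=5
Step 5: prey: 23+9-5=27; pred: 5+1-2=4
Step 6: prey: 27+10-5=32; pred: 4+1-2=3
Step 7: prey: 32+12-4=40; pred: 3+0-1=2
Step 8: prey: 40+16-4=52; pred: 2+0-1=1
Step 9: prey: 52+20-2=70; pred: 1+0-0=1
Max prey = 70 at step 9

Answer: 70 9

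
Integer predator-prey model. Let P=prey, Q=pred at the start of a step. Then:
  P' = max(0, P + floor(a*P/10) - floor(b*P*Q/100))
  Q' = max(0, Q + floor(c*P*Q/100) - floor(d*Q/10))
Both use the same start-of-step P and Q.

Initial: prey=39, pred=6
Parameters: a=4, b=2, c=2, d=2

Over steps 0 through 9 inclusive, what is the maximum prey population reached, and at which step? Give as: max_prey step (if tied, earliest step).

Step 1: prey: 39+15-4=50; pred: 6+4-1=9
Step 2: prey: 50+20-9=61; pred: 9+9-1=17
Step 3: prey: 61+24-20=65; pred: 17+20-3=34
Step 4: prey: 65+26-44=47; pred: 34+44-6=72
Step 5: prey: 47+18-67=0; pred: 72+67-14=125
Step 6: prey: 0+0-0=0; pred: 125+0-25=100
Step 7: prey: 0+0-0=0; pred: 100+0-20=80
Step 8: prey: 0+0-0=0; pred: 80+0-16=64
Step 9: prey: 0+0-0=0; pred: 64+0-12=52
Max prey = 65 at step 3

Answer: 65 3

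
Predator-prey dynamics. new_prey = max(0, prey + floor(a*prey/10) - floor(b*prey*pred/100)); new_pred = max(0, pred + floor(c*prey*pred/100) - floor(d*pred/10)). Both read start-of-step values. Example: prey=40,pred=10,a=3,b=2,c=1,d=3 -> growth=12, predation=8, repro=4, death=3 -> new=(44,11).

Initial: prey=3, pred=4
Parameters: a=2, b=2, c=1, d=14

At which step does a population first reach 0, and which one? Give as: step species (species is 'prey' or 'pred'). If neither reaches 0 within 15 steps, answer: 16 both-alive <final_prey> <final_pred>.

Answer: 1 pred

Derivation:
Step 1: prey: 3+0-0=3; pred: 4+0-5=0
First extinction: pred at step 1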